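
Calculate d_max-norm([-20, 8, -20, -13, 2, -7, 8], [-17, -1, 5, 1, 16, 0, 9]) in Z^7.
25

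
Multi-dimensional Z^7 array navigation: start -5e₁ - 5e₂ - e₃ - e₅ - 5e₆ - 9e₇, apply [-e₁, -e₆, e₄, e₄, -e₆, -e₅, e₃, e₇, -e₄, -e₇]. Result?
(-6, -5, 0, 1, -2, -7, -9)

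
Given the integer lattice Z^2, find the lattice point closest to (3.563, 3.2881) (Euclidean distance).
(4, 3)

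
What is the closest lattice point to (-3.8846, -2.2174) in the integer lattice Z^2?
(-4, -2)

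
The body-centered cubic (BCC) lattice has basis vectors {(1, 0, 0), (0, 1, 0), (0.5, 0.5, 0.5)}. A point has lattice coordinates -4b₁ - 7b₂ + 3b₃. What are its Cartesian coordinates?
(-2.5, -5.5, 1.5)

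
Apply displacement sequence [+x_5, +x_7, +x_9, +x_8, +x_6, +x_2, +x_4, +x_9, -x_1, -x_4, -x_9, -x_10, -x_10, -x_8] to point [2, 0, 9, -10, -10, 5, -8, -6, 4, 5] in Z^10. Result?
(1, 1, 9, -10, -9, 6, -7, -6, 5, 3)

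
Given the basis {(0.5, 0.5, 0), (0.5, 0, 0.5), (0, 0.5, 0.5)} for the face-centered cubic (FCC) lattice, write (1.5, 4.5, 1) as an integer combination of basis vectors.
5b₁ - 2b₂ + 4b₃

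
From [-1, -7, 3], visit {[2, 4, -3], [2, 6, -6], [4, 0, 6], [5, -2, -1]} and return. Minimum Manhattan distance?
66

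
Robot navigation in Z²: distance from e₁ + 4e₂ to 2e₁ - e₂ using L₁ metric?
6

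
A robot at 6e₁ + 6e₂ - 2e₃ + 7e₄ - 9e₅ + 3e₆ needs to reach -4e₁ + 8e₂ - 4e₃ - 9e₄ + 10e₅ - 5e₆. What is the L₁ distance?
57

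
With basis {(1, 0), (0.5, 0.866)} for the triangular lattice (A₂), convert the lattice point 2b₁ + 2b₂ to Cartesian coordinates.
(3, 1.732)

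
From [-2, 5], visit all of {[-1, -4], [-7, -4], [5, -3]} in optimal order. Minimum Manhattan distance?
27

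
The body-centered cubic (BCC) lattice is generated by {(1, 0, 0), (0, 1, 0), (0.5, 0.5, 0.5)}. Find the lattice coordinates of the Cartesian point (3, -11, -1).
4b₁ - 10b₂ - 2b₃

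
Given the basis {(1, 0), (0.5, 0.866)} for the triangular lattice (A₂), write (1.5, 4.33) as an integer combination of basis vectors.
-b₁ + 5b₂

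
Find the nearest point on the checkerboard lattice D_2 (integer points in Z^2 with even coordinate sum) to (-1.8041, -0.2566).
(-2, 0)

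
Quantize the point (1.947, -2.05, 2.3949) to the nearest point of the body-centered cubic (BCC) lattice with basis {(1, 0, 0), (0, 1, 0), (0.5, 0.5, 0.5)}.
(2, -2, 2)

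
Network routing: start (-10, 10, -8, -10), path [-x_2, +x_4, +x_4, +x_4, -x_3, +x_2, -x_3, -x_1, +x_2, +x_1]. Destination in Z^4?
(-10, 11, -10, -7)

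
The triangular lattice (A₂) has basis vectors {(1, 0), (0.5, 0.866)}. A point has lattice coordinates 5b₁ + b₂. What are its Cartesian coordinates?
(5.5, 0.866)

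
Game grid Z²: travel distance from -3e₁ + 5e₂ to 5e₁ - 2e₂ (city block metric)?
15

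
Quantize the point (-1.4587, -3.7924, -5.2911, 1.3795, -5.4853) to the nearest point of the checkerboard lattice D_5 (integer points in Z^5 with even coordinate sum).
(-1, -4, -5, 1, -5)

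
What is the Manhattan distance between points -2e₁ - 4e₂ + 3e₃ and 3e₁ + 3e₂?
15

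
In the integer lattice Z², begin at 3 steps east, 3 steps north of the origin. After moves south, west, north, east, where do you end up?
(3, 3)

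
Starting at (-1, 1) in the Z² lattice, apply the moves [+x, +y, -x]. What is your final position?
(-1, 2)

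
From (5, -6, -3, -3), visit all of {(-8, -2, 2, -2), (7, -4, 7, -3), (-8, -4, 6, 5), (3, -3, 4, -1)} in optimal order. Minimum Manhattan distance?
52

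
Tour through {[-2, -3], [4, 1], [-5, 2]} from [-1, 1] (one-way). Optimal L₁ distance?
23
(one optimal route: (-1, 1) → (-2, -3) → (-5, 2) → (4, 1))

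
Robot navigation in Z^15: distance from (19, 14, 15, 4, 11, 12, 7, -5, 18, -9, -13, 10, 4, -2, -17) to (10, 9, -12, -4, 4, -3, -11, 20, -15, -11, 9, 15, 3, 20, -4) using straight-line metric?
66.1665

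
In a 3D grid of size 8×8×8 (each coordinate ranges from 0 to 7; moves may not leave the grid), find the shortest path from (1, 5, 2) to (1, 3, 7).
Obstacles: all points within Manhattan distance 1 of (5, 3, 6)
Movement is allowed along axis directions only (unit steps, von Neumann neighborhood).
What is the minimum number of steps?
7
(one shortest path: (1, 5, 2) → (1, 4, 2) → (1, 3, 2) → (1, 3, 3) → (1, 3, 4) → (1, 3, 5) → (1, 3, 6) → (1, 3, 7))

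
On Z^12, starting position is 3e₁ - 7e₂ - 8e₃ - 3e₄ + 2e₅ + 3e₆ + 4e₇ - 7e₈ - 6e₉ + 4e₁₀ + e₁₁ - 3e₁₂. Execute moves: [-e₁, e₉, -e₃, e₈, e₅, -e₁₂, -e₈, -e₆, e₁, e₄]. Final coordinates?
(3, -7, -9, -2, 3, 2, 4, -7, -5, 4, 1, -4)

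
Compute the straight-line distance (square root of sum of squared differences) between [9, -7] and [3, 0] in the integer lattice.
9.21954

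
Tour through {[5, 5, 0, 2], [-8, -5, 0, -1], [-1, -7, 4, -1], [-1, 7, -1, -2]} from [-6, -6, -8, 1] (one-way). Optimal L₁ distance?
59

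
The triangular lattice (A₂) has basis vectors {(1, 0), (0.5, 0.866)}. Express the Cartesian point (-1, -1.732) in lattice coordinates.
-2b₂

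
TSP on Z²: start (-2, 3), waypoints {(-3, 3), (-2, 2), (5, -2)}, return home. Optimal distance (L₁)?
26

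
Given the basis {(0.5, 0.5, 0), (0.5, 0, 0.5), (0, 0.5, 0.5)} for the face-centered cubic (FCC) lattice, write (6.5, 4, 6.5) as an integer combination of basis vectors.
4b₁ + 9b₂ + 4b₃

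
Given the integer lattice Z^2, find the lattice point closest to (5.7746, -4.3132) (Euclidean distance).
(6, -4)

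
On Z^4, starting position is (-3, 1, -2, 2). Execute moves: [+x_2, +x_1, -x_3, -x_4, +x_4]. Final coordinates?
(-2, 2, -3, 2)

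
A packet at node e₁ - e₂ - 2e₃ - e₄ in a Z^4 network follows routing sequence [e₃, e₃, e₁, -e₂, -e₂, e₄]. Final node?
(2, -3, 0, 0)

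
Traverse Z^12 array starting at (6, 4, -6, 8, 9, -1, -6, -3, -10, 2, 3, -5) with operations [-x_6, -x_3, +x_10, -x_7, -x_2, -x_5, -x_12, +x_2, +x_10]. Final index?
(6, 4, -7, 8, 8, -2, -7, -3, -10, 4, 3, -6)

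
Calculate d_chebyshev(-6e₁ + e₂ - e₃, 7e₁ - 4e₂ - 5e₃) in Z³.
13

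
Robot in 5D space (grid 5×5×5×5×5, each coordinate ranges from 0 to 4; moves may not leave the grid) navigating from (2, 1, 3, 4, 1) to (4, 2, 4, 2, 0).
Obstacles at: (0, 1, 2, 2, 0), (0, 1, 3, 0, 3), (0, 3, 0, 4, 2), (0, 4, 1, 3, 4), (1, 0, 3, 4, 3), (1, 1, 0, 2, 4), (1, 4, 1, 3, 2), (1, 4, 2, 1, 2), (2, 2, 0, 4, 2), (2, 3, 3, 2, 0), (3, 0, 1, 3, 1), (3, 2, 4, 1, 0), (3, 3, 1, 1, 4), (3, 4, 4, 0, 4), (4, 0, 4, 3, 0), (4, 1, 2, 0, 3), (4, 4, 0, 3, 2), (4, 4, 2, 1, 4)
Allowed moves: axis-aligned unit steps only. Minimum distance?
7
(one shortest path: (2, 1, 3, 4, 1) → (3, 1, 3, 4, 1) → (4, 1, 3, 4, 1) → (4, 2, 3, 4, 1) → (4, 2, 4, 4, 1) → (4, 2, 4, 3, 1) → (4, 2, 4, 2, 1) → (4, 2, 4, 2, 0))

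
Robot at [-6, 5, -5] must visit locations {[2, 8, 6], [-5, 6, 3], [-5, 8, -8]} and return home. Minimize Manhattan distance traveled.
50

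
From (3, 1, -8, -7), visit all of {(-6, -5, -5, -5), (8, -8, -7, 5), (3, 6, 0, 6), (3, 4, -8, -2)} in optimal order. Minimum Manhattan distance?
82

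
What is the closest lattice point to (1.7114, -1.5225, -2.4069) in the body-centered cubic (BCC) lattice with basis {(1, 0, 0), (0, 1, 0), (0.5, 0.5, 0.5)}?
(1.5, -1.5, -2.5)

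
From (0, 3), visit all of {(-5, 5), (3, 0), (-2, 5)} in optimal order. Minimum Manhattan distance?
19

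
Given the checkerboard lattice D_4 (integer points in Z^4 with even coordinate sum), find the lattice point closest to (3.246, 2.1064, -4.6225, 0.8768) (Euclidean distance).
(3, 2, -4, 1)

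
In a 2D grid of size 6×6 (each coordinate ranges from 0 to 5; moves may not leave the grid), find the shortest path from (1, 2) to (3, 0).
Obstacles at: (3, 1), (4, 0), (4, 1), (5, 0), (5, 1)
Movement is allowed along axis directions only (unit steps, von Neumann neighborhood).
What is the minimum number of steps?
4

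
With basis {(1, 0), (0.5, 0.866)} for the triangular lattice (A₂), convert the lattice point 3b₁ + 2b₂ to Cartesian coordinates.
(4, 1.732)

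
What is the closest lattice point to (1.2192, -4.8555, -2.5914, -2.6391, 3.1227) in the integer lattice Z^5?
(1, -5, -3, -3, 3)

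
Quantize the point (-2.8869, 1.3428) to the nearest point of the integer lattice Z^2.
(-3, 1)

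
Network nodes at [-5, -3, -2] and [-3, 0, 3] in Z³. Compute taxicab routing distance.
10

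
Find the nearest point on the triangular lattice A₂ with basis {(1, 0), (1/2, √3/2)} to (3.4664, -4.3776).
(3.5, -4.33)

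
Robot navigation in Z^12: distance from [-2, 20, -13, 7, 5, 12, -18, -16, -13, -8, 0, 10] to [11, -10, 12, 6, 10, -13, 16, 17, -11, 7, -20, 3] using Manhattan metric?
210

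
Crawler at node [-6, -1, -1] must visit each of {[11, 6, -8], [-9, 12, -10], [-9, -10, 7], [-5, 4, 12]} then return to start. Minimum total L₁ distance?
134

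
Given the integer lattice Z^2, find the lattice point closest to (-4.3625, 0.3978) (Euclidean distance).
(-4, 0)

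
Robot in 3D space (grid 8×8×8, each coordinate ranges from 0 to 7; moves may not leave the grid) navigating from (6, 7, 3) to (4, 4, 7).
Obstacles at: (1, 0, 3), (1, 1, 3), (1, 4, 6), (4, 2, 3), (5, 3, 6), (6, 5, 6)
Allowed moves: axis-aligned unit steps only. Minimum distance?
9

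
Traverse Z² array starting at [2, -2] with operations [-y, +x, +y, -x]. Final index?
(2, -2)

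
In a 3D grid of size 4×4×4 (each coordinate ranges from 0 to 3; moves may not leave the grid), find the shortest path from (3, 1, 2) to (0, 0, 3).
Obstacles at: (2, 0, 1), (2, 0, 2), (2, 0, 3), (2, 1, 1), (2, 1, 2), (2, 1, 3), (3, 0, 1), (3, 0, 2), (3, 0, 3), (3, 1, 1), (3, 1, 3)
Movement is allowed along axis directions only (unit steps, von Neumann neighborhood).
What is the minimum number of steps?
7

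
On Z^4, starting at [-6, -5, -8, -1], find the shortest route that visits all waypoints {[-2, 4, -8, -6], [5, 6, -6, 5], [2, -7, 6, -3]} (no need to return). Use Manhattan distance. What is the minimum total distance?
76
(one optimal route: (-6, -5, -8, -1) → (-2, 4, -8, -6) → (5, 6, -6, 5) → (2, -7, 6, -3))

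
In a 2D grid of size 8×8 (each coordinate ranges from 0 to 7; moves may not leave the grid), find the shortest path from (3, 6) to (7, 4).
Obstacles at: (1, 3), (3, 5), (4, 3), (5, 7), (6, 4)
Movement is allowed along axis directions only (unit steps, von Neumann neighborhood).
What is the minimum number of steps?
6
(one shortest path: (3, 6) → (4, 6) → (5, 6) → (6, 6) → (7, 6) → (7, 5) → (7, 4))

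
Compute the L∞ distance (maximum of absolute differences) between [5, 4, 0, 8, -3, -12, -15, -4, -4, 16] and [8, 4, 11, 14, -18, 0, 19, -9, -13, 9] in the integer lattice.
34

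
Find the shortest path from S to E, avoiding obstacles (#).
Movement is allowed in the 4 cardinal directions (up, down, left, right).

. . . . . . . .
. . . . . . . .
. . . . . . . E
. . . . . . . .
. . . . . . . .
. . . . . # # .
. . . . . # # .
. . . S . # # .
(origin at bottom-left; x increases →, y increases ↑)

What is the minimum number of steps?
9
(one shortest path: (3, 0) → (4, 0) → (4, 1) → (4, 2) → (4, 3) → (5, 3) → (6, 3) → (7, 3) → (7, 4) → (7, 5))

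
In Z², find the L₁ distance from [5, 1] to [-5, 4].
13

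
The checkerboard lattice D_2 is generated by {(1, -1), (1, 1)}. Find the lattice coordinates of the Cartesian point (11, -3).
7b₁ + 4b₂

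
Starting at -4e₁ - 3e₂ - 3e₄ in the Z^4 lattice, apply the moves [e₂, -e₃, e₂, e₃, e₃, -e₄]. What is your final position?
(-4, -1, 1, -4)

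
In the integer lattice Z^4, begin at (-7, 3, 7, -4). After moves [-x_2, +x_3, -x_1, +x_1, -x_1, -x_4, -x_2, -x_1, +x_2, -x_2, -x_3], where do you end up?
(-9, 1, 7, -5)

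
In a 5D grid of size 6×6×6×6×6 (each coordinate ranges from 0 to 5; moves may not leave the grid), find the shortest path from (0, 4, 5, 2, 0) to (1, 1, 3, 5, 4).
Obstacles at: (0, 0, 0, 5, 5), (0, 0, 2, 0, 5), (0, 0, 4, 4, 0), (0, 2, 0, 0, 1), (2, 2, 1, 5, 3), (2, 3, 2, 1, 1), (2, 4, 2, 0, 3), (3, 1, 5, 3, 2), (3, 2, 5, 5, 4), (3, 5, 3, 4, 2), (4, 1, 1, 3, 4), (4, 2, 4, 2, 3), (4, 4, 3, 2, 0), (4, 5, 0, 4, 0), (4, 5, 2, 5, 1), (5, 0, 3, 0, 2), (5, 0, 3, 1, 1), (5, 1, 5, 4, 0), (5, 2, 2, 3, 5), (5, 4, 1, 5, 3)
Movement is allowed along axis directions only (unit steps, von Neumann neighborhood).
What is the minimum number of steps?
13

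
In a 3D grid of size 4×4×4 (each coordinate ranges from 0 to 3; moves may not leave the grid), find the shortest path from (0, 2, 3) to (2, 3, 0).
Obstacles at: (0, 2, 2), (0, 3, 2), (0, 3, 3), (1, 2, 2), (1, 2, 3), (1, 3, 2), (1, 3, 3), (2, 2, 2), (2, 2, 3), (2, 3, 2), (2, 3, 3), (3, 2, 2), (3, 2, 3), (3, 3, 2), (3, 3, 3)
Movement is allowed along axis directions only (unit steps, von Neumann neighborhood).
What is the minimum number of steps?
8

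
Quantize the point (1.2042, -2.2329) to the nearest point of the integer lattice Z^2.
(1, -2)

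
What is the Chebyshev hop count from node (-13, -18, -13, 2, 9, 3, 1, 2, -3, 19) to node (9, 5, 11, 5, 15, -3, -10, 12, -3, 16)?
24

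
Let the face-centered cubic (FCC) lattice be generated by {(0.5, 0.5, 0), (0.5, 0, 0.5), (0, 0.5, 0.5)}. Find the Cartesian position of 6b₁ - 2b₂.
(2, 3, -1)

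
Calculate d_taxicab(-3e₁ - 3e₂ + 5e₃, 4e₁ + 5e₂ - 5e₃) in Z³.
25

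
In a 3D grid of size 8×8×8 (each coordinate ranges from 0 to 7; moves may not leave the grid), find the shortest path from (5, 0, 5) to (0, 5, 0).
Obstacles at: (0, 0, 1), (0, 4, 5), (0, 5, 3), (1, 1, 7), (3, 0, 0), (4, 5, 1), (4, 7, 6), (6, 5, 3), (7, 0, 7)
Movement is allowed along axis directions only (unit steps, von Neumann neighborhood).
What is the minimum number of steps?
15
(one shortest path: (5, 0, 5) → (4, 0, 5) → (3, 0, 5) → (2, 0, 5) → (1, 0, 5) → (0, 0, 5) → (0, 1, 5) → (0, 2, 5) → (0, 3, 5) → (0, 3, 4) → (0, 4, 4) → (0, 4, 3) → (0, 4, 2) → (0, 5, 2) → (0, 5, 1) → (0, 5, 0))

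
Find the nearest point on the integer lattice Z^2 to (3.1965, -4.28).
(3, -4)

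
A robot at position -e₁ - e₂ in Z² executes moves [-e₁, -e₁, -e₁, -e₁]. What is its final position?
(-5, -1)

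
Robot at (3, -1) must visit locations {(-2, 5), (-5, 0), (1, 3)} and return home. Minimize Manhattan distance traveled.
28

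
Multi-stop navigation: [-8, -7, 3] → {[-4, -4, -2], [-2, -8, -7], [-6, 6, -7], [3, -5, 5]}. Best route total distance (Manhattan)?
59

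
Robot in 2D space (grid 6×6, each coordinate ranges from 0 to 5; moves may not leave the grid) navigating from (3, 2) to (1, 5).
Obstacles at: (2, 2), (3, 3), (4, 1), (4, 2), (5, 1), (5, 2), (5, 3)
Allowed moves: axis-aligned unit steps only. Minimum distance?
7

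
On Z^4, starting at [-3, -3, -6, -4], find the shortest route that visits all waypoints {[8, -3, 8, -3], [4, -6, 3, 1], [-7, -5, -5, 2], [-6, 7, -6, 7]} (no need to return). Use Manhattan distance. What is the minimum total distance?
80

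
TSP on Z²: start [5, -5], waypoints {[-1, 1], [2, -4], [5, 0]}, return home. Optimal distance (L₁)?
24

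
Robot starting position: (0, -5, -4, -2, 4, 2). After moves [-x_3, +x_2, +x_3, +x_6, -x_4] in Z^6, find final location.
(0, -4, -4, -3, 4, 3)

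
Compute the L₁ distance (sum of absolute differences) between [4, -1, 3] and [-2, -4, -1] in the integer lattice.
13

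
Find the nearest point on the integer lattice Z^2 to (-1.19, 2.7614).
(-1, 3)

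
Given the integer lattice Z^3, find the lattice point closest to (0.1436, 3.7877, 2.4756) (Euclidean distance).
(0, 4, 2)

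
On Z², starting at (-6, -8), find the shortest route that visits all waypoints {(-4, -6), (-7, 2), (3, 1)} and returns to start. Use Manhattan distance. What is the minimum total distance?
40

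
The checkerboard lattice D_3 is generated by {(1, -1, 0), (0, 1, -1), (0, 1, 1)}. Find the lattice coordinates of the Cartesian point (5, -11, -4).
5b₁ - b₂ - 5b₃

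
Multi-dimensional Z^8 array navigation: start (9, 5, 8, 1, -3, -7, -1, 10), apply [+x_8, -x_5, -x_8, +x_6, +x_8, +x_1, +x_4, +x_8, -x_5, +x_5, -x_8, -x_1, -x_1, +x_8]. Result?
(8, 5, 8, 2, -4, -6, -1, 12)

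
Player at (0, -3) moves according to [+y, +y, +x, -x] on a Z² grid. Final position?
(0, -1)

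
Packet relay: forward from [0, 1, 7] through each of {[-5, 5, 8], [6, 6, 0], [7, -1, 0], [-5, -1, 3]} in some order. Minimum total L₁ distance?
44
(one optimal route: (0, 1, 7) → (-5, 5, 8) → (-5, -1, 3) → (7, -1, 0) → (6, 6, 0))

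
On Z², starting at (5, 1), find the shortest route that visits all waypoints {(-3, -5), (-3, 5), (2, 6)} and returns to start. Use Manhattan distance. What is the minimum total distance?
38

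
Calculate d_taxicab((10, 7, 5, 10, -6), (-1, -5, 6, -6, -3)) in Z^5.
43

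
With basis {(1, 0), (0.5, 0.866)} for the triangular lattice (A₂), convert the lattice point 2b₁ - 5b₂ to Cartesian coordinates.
(-0.5, -4.33)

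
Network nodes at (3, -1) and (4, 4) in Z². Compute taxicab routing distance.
6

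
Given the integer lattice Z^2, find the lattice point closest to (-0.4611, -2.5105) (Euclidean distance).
(0, -3)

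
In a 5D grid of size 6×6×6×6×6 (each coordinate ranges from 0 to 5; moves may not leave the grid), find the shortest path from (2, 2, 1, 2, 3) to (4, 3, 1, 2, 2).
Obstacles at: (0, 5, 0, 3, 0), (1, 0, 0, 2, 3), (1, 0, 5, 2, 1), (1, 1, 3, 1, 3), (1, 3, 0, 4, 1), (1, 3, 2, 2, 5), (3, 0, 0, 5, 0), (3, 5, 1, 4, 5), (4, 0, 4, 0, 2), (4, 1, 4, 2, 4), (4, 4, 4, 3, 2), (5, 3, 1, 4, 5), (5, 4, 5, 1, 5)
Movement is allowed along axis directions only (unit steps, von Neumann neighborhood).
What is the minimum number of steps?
4
(one shortest path: (2, 2, 1, 2, 3) → (3, 2, 1, 2, 3) → (4, 2, 1, 2, 3) → (4, 3, 1, 2, 3) → (4, 3, 1, 2, 2))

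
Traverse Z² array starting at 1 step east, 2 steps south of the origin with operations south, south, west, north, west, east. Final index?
(0, -3)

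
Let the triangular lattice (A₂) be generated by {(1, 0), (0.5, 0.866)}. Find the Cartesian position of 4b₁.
(4, 0)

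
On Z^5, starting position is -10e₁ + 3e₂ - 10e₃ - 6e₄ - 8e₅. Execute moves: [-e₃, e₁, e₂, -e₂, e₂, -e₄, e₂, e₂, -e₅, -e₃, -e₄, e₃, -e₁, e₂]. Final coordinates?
(-10, 7, -11, -8, -9)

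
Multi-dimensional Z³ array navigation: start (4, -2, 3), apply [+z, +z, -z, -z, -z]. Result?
(4, -2, 2)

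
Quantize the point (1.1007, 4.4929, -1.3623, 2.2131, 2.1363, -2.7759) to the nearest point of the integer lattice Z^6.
(1, 4, -1, 2, 2, -3)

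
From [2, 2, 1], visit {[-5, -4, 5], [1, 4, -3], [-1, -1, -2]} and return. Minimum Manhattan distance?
46
(one optimal route: (2, 2, 1) → (-5, -4, 5) → (-1, -1, -2) → (1, 4, -3) → (2, 2, 1))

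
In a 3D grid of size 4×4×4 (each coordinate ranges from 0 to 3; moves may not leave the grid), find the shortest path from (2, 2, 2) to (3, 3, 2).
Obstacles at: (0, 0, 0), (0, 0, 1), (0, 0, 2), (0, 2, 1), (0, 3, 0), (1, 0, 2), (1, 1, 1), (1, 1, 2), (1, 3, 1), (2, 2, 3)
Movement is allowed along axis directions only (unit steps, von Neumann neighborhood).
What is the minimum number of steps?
2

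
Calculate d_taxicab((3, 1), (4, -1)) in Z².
3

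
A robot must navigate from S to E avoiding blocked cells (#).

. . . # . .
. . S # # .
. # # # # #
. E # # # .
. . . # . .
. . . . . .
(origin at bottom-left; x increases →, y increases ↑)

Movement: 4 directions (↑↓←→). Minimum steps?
5
(one shortest path: (2, 4) → (1, 4) → (0, 4) → (0, 3) → (0, 2) → (1, 2))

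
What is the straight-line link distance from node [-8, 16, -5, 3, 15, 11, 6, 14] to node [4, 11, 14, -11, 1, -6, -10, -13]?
46.8615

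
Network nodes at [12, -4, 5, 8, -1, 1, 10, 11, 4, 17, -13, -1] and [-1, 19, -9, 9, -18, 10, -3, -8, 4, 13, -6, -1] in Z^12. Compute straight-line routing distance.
43.1277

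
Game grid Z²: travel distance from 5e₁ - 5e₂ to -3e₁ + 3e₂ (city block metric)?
16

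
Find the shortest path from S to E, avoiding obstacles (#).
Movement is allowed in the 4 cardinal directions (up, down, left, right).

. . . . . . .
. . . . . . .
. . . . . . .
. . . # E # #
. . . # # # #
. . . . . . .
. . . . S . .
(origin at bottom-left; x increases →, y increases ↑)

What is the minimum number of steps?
9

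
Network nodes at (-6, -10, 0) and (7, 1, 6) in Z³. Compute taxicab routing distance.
30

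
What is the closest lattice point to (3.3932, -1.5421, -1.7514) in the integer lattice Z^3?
(3, -2, -2)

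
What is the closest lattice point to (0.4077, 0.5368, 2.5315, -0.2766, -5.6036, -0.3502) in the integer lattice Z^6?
(0, 1, 3, 0, -6, 0)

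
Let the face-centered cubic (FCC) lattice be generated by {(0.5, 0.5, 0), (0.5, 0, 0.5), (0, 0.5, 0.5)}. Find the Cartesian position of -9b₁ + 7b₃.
(-4.5, -1, 3.5)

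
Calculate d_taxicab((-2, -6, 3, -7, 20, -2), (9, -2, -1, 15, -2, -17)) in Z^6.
78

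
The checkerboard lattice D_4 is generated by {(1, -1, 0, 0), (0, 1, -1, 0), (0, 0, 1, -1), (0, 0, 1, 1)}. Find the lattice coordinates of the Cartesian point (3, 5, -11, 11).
3b₁ + 8b₂ - 7b₃ + 4b₄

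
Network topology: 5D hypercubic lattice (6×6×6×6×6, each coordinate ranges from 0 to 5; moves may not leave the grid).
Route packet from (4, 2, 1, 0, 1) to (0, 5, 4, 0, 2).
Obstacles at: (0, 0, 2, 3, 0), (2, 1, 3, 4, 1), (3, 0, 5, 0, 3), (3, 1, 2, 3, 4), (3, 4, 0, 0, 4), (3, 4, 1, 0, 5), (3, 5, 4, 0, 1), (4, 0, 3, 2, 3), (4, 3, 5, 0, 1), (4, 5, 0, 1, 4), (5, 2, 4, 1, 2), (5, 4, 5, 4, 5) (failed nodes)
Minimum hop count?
11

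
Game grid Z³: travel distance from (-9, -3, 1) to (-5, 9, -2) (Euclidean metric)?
13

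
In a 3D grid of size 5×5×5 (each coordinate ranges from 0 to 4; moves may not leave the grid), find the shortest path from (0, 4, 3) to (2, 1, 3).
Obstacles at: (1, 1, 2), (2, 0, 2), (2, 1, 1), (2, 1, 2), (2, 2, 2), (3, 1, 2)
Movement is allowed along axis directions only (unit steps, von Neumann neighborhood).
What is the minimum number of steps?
5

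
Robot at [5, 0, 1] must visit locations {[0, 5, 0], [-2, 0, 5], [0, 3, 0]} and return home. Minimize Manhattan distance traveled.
34
(one optimal route: (5, 0, 1) → (0, 5, 0) → (0, 3, 0) → (-2, 0, 5) → (5, 0, 1))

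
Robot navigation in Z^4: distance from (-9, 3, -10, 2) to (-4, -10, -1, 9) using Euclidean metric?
18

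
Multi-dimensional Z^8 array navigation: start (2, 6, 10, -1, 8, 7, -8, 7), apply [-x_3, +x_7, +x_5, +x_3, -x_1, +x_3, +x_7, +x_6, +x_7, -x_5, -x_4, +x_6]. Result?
(1, 6, 11, -2, 8, 9, -5, 7)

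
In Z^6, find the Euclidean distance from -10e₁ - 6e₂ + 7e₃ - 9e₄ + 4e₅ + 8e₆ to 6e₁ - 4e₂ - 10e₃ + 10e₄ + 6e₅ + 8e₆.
30.2324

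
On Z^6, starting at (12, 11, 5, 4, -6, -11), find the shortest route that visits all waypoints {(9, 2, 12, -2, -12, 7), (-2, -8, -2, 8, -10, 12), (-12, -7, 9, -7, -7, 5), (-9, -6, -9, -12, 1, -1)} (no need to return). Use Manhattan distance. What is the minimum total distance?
189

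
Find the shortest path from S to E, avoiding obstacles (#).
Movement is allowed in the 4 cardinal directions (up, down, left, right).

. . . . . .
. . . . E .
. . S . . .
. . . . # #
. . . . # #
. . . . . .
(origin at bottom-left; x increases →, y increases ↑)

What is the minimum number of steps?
3
(one shortest path: (2, 3) → (3, 3) → (4, 3) → (4, 4))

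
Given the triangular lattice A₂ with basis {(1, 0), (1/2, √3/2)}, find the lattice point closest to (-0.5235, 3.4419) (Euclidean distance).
(-1, 3.464)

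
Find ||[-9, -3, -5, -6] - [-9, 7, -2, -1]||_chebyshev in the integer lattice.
10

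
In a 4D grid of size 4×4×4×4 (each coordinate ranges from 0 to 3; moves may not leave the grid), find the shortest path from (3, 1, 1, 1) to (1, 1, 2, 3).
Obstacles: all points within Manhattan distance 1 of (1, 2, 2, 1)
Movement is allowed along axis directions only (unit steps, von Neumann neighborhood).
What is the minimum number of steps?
5
(one shortest path: (3, 1, 1, 1) → (2, 1, 1, 1) → (1, 1, 1, 1) → (1, 1, 1, 2) → (1, 1, 2, 2) → (1, 1, 2, 3))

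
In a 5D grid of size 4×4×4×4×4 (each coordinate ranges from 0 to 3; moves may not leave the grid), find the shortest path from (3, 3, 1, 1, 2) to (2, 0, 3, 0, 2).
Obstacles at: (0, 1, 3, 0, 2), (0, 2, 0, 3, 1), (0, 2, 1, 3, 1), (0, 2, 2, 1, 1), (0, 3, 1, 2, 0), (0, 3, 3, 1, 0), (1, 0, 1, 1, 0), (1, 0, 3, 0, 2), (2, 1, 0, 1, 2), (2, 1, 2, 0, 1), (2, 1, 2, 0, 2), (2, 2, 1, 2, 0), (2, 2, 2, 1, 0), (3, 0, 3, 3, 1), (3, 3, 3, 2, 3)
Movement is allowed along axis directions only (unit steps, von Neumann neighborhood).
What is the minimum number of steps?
7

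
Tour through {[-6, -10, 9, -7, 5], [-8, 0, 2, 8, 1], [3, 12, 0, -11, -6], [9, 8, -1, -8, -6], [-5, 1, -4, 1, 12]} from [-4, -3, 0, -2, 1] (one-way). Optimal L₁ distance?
156
(one optimal route: (-4, -3, 0, -2, 1) → (-8, 0, 2, 8, 1) → (-5, 1, -4, 1, 12) → (-6, -10, 9, -7, 5) → (3, 12, 0, -11, -6) → (9, 8, -1, -8, -6))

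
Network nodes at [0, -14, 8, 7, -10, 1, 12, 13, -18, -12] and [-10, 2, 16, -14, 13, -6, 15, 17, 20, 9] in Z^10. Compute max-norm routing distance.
38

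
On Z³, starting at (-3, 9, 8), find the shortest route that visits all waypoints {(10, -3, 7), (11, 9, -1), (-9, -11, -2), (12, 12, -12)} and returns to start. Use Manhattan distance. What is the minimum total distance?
146
(one optimal route: (-3, 9, 8) → (11, 9, -1) → (12, 12, -12) → (10, -3, 7) → (-9, -11, -2) → (-3, 9, 8))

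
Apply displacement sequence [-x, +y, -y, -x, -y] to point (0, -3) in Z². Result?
(-2, -4)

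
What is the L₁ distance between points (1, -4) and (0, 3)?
8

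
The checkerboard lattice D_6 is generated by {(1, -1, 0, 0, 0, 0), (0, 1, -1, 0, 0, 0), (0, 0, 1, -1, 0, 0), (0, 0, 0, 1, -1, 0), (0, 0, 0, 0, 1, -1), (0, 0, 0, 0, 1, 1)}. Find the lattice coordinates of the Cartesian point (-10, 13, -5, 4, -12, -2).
-10b₁ + 3b₂ - 2b₃ + 2b₄ - 4b₅ - 6b₆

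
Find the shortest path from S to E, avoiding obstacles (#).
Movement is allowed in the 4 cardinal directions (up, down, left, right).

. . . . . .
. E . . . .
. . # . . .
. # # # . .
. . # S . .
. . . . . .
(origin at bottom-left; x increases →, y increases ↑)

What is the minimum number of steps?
7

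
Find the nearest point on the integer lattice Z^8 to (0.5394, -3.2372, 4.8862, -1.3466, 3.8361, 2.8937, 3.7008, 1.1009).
(1, -3, 5, -1, 4, 3, 4, 1)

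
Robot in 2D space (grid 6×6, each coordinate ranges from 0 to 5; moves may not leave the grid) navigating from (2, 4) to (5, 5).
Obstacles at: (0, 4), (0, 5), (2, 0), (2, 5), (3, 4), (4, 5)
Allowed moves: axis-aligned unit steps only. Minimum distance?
6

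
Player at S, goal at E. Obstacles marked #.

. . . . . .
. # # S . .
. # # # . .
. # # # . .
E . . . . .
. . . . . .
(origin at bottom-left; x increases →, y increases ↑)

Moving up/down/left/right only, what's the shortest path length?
8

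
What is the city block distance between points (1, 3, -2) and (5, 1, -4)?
8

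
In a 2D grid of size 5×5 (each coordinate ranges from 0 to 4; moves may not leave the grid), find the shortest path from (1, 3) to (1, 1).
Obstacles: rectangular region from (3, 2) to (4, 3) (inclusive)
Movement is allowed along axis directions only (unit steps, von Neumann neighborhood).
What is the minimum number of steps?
2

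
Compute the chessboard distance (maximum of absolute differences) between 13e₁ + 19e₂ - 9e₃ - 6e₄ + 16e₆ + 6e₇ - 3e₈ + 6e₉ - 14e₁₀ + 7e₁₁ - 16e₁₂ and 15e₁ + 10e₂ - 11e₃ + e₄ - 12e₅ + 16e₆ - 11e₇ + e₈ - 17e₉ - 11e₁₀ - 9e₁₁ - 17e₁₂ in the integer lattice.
23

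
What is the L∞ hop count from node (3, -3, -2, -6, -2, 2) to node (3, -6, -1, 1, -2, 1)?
7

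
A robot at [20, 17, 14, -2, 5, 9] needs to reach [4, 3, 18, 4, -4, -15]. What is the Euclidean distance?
34.0735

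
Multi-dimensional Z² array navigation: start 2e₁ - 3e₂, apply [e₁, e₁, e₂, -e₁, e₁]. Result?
(4, -2)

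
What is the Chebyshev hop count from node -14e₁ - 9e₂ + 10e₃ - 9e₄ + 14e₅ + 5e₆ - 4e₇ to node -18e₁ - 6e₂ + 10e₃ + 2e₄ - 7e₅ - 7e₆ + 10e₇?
21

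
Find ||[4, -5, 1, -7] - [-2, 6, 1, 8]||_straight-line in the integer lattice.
19.5448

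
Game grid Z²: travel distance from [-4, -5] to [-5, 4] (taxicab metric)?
10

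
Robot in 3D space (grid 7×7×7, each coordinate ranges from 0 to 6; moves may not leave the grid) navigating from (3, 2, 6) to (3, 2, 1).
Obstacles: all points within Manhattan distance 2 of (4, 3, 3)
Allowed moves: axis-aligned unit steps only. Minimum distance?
7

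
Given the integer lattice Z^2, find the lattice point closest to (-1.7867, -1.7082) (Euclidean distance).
(-2, -2)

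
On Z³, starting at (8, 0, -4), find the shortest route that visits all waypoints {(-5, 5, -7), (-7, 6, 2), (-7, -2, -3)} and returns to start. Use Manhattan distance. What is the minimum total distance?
64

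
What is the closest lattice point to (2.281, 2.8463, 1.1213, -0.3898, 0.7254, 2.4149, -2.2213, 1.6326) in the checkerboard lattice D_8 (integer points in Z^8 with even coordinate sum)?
(2, 3, 1, 0, 1, 3, -2, 2)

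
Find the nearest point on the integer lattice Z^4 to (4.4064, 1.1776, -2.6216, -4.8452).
(4, 1, -3, -5)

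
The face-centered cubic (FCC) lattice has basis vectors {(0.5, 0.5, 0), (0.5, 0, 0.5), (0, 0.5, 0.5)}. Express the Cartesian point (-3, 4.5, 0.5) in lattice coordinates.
b₁ - 7b₂ + 8b₃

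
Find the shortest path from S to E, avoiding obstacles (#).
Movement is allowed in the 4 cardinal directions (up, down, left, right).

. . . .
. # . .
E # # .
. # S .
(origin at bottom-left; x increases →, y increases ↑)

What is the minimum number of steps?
9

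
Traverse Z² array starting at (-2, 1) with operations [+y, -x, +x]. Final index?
(-2, 2)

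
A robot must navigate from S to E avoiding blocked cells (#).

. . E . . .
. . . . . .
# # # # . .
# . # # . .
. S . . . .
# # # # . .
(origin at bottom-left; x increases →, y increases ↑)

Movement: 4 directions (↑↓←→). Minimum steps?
9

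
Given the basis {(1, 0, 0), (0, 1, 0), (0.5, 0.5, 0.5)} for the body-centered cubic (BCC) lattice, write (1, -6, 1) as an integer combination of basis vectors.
-7b₂ + 2b₃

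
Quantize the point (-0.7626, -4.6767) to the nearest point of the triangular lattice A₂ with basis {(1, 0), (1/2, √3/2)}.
(-0.5, -4.33)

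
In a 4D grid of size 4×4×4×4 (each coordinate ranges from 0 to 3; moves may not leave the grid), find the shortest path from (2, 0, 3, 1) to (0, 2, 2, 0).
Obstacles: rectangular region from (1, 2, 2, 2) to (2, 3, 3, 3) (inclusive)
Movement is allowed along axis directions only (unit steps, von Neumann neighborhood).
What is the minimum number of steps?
6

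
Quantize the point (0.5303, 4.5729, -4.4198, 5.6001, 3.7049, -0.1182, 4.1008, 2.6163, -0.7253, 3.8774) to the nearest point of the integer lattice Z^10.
(1, 5, -4, 6, 4, 0, 4, 3, -1, 4)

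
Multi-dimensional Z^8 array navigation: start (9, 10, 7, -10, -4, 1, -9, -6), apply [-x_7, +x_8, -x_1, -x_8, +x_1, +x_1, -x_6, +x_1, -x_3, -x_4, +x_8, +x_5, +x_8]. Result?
(11, 10, 6, -11, -3, 0, -10, -4)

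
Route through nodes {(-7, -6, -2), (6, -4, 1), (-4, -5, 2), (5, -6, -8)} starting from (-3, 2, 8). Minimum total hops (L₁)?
52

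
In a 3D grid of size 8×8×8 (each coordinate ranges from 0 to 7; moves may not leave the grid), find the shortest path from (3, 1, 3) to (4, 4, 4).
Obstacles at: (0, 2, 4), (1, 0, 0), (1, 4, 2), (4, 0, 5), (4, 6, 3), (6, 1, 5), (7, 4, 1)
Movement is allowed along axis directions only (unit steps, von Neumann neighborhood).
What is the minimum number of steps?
5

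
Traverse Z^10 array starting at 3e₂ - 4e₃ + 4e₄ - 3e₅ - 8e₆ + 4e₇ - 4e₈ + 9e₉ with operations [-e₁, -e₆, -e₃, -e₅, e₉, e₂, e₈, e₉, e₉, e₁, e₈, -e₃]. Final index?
(0, 4, -6, 4, -4, -9, 4, -2, 12, 0)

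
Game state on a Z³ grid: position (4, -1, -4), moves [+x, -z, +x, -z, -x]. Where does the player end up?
(5, -1, -6)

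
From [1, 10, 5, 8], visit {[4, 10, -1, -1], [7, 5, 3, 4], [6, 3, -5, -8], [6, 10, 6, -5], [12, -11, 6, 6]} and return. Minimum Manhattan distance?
136
(one optimal route: (1, 10, 5, 8) → (4, 10, -1, -1) → (6, 10, 6, -5) → (6, 3, -5, -8) → (7, 5, 3, 4) → (12, -11, 6, 6) → (1, 10, 5, 8))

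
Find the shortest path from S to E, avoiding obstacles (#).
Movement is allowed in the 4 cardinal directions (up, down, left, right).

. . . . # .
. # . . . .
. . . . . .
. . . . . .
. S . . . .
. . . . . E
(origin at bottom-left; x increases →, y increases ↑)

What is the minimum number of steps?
5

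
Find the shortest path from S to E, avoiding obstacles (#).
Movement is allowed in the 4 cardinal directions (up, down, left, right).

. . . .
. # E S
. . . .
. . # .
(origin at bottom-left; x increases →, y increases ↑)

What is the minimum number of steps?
1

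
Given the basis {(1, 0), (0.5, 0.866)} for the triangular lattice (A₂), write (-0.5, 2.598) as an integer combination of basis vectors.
-2b₁ + 3b₂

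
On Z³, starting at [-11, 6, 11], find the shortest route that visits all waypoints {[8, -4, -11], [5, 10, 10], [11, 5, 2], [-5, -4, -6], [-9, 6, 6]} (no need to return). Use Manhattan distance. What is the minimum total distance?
91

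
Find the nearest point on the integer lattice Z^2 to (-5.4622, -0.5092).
(-5, -1)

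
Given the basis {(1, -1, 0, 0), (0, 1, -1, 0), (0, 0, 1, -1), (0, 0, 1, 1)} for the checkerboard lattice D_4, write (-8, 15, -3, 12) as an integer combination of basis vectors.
-8b₁ + 7b₂ - 4b₃ + 8b₄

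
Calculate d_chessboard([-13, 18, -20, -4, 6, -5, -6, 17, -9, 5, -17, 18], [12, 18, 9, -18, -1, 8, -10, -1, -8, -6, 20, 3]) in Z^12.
37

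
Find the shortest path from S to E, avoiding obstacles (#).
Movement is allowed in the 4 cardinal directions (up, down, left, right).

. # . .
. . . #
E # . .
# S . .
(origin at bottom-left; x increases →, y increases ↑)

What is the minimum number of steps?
6
(one shortest path: (1, 0) → (2, 0) → (2, 1) → (2, 2) → (1, 2) → (0, 2) → (0, 1))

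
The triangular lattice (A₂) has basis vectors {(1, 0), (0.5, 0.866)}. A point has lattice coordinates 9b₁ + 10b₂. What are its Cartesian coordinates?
(14, 8.66)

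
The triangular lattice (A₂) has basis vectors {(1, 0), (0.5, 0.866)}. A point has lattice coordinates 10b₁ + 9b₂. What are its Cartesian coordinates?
(14.5, 7.794)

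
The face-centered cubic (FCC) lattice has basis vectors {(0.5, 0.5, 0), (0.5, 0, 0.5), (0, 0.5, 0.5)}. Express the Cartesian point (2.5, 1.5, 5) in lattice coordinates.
-b₁ + 6b₂ + 4b₃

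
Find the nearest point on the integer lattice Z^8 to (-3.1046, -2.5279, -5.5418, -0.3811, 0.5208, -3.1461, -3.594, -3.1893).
(-3, -3, -6, 0, 1, -3, -4, -3)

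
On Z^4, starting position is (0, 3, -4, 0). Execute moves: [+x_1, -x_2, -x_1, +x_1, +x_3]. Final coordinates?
(1, 2, -3, 0)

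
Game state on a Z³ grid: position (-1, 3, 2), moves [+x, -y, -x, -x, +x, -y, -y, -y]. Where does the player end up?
(-1, -1, 2)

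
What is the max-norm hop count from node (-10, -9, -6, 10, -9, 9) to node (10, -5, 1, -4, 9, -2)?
20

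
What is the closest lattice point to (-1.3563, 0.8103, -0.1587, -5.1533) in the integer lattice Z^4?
(-1, 1, 0, -5)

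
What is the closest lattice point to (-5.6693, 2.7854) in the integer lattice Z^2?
(-6, 3)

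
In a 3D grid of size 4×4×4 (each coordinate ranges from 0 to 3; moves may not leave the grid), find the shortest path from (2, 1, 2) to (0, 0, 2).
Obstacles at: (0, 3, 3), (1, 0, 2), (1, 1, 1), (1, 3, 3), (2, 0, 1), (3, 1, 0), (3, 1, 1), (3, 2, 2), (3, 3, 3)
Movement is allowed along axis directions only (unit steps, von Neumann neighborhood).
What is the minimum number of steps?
3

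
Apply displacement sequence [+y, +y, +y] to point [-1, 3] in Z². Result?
(-1, 6)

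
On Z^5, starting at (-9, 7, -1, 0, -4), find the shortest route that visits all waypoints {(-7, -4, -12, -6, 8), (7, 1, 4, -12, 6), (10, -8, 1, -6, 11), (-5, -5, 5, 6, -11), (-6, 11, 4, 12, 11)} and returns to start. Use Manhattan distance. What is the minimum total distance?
238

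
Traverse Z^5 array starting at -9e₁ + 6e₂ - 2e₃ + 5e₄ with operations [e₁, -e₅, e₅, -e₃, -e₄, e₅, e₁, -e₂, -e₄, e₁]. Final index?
(-6, 5, -3, 3, 1)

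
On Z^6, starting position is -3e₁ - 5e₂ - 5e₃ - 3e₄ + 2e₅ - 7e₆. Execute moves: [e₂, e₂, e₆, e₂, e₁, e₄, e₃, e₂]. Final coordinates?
(-2, -1, -4, -2, 2, -6)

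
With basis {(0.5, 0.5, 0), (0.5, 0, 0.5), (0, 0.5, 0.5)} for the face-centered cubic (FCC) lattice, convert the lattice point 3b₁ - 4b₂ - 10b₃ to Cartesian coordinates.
(-0.5, -3.5, -7)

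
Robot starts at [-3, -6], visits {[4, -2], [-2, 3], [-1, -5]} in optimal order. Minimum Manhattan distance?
22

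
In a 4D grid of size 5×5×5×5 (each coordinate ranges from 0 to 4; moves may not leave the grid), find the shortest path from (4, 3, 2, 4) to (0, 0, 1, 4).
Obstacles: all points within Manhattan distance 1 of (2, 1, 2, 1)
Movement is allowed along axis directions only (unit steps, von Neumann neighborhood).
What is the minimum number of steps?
8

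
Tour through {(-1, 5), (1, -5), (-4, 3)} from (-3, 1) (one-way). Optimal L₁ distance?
20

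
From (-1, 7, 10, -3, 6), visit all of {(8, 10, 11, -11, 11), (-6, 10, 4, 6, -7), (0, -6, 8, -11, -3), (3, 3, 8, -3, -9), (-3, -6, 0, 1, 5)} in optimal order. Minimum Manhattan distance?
164
(one optimal route: (-1, 7, 10, -3, 6) → (8, 10, 11, -11, 11) → (0, -6, 8, -11, -3) → (3, 3, 8, -3, -9) → (-6, 10, 4, 6, -7) → (-3, -6, 0, 1, 5))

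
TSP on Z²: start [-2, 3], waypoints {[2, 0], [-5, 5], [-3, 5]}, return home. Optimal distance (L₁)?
24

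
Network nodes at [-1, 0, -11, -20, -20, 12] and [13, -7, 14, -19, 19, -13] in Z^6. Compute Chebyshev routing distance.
39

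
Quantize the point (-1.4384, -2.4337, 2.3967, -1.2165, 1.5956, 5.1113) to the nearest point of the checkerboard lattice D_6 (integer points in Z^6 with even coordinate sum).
(-2, -2, 2, -1, 2, 5)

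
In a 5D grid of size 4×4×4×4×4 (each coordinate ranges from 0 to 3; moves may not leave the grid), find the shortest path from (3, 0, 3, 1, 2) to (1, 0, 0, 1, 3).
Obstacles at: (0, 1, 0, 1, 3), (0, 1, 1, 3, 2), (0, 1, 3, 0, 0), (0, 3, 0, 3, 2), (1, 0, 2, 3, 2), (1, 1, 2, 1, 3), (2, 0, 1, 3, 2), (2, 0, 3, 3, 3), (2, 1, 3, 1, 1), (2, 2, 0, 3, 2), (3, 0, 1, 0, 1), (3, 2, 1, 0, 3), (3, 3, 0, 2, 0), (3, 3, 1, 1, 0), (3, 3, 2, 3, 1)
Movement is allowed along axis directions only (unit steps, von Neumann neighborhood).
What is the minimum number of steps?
6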